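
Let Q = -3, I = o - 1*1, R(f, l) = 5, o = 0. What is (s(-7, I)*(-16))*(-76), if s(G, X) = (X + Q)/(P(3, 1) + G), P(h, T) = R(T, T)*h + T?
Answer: -4864/9 ≈ -540.44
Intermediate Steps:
I = -1 (I = 0 - 1*1 = 0 - 1 = -1)
P(h, T) = T + 5*h (P(h, T) = 5*h + T = T + 5*h)
s(G, X) = (-3 + X)/(16 + G) (s(G, X) = (X - 3)/((1 + 5*3) + G) = (-3 + X)/((1 + 15) + G) = (-3 + X)/(16 + G))
(s(-7, I)*(-16))*(-76) = (((-3 - 1)/(16 - 7))*(-16))*(-76) = ((-4/9)*(-16))*(-76) = (((⅑)*(-4))*(-16))*(-76) = -4/9*(-16)*(-76) = (64/9)*(-76) = -4864/9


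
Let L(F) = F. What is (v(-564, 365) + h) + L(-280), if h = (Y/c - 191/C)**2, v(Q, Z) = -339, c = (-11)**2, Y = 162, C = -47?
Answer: -19075653186/32341969 ≈ -589.81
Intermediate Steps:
c = 121
h = 944025625/32341969 (h = (162/121 - 191/(-47))**2 = (162*(1/121) - 191*(-1/47))**2 = (162/121 + 191/47)**2 = (30725/5687)**2 = 944025625/32341969 ≈ 29.189)
(v(-564, 365) + h) + L(-280) = (-339 + 944025625/32341969) - 280 = -10019901866/32341969 - 280 = -19075653186/32341969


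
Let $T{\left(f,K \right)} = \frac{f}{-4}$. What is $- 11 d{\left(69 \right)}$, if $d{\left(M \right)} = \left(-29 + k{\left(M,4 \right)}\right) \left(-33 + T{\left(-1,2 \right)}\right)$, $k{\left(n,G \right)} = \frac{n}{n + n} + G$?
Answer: $- \frac{70609}{8} \approx -8826.1$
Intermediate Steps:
$T{\left(f,K \right)} = - \frac{f}{4}$
$k{\left(n,G \right)} = \frac{1}{2} + G$ ($k{\left(n,G \right)} = \frac{n}{2 n} + G = \frac{1}{2 n} n + G = \frac{1}{2} + G$)
$d{\left(M \right)} = \frac{6419}{8}$ ($d{\left(M \right)} = \left(-29 + \left(\frac{1}{2} + 4\right)\right) \left(-33 - - \frac{1}{4}\right) = \left(-29 + \frac{9}{2}\right) \left(-33 + \frac{1}{4}\right) = \left(- \frac{49}{2}\right) \left(- \frac{131}{4}\right) = \frac{6419}{8}$)
$- 11 d{\left(69 \right)} = \left(-11\right) \frac{6419}{8} = - \frac{70609}{8}$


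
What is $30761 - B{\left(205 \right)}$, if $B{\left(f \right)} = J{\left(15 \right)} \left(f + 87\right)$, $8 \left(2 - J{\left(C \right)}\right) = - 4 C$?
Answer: $27987$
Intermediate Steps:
$J{\left(C \right)} = 2 + \frac{C}{2}$ ($J{\left(C \right)} = 2 - \frac{\left(-4\right) C}{8} = 2 + \frac{C}{2}$)
$B{\left(f \right)} = \frac{1653}{2} + \frac{19 f}{2}$ ($B{\left(f \right)} = \left(2 + \frac{1}{2} \cdot 15\right) \left(f + 87\right) = \left(2 + \frac{15}{2}\right) \left(87 + f\right) = \frac{19 \left(87 + f\right)}{2} = \frac{1653}{2} + \frac{19 f}{2}$)
$30761 - B{\left(205 \right)} = 30761 - \left(\frac{1653}{2} + \frac{19}{2} \cdot 205\right) = 30761 - \left(\frac{1653}{2} + \frac{3895}{2}\right) = 30761 - 2774 = 27987$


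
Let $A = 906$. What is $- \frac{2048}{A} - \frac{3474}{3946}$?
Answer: $- \frac{2807213}{893769} \approx -3.1409$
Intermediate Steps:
$- \frac{2048}{A} - \frac{3474}{3946} = - \frac{2048}{906} - \frac{3474}{3946} = \left(-2048\right) \frac{1}{906} - \frac{1737}{1973} = - \frac{1024}{453} - \frac{1737}{1973} = - \frac{2807213}{893769}$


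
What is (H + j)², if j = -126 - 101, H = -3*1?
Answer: 52900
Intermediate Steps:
H = -3
j = -227
(H + j)² = (-3 - 227)² = (-230)² = 52900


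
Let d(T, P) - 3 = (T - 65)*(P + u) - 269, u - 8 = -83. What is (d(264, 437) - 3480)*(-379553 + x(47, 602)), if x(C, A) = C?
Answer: -25917223752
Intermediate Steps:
u = -75 (u = 8 - 83 = -75)
d(T, P) = -266 + (-75 + P)*(-65 + T) (d(T, P) = 3 + ((T - 65)*(P - 75) - 269) = 3 + ((-65 + T)*(-75 + P) - 269) = 3 + ((-75 + P)*(-65 + T) - 269) = 3 + (-269 + (-75 + P)*(-65 + T)) = -266 + (-75 + P)*(-65 + T))
(d(264, 437) - 3480)*(-379553 + x(47, 602)) = ((4609 - 75*264 - 65*437 + 437*264) - 3480)*(-379553 + 47) = ((4609 - 19800 - 28405 + 115368) - 3480)*(-379506) = (71772 - 3480)*(-379506) = 68292*(-379506) = -25917223752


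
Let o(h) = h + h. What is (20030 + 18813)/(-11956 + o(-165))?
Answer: -38843/12286 ≈ -3.1616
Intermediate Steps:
o(h) = 2*h
(20030 + 18813)/(-11956 + o(-165)) = (20030 + 18813)/(-11956 + 2*(-165)) = 38843/(-11956 - 330) = 38843/(-12286) = 38843*(-1/12286) = -38843/12286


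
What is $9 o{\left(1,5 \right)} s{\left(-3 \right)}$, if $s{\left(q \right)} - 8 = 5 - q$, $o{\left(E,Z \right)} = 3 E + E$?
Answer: $576$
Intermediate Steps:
$o{\left(E,Z \right)} = 4 E$
$s{\left(q \right)} = 13 - q$ ($s{\left(q \right)} = 8 - \left(-5 + q\right) = 13 - q$)
$9 o{\left(1,5 \right)} s{\left(-3 \right)} = 9 \cdot 4 \cdot 1 \left(13 - -3\right) = 9 \cdot 4 \left(13 + 3\right) = 36 \cdot 16 = 576$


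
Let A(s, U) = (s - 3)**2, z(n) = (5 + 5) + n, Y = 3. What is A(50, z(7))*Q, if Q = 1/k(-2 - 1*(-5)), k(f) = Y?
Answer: 2209/3 ≈ 736.33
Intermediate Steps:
k(f) = 3
z(n) = 10 + n
A(s, U) = (-3 + s)**2
Q = 1/3 ≈ 0.33333
A(50, z(7))*Q = (-3 + 50)**2*(1/3) = 47**2*(1/3) = 2209*(1/3) = 2209/3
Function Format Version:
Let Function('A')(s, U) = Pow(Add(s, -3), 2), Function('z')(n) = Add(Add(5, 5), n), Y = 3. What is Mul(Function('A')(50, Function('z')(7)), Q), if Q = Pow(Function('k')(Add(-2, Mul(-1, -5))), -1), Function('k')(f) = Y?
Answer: Rational(2209, 3) ≈ 736.33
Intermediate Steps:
Function('k')(f) = 3
Function('z')(n) = Add(10, n)
Function('A')(s, U) = Pow(Add(-3, s), 2)
Q = Rational(1, 3) (Q = Pow(3, -1) = Rational(1, 3) ≈ 0.33333)
Mul(Function('A')(50, Function('z')(7)), Q) = Mul(Pow(Add(-3, 50), 2), Rational(1, 3)) = Mul(Pow(47, 2), Rational(1, 3)) = Mul(2209, Rational(1, 3)) = Rational(2209, 3)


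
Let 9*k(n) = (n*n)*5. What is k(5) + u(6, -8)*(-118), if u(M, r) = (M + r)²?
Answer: -4123/9 ≈ -458.11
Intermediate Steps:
k(n) = 5*n²/9 (k(n) = ((n*n)*5)/9 = (n²*5)/9 = (5*n²)/9 = 5*n²/9)
k(5) + u(6, -8)*(-118) = (5/9)*5² + (6 - 8)²*(-118) = (5/9)*25 + (-2)²*(-118) = 125/9 + 4*(-118) = 125/9 - 472 = -4123/9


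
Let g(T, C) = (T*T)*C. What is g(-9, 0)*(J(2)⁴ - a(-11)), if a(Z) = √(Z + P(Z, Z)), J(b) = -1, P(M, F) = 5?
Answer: 0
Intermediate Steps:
g(T, C) = C*T² (g(T, C) = T²*C = C*T²)
a(Z) = √(5 + Z) (a(Z) = √(Z + 5) = √(5 + Z))
g(-9, 0)*(J(2)⁴ - a(-11)) = (0*(-9)²)*((-1)⁴ - √(5 - 11)) = (0*81)*(1 - √(-6)) = 0*(1 - I*√6) = 0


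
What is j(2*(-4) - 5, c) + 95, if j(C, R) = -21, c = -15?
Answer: 74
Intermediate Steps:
j(2*(-4) - 5, c) + 95 = -21 + 95 = 74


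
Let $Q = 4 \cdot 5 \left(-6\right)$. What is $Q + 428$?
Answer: $308$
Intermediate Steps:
$Q = -120$ ($Q = 20 \left(-6\right) = -120$)
$Q + 428 = -120 + 428 = 308$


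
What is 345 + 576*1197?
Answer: 689817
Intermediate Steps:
345 + 576*1197 = 345 + 689472 = 689817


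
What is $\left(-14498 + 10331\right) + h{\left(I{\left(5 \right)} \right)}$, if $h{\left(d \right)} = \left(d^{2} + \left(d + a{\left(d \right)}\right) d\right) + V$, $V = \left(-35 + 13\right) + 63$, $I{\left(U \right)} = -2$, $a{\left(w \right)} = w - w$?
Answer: $-4118$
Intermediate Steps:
$a{\left(w \right)} = 0$
$V = 41$ ($V = -22 + 63 = 41$)
$h{\left(d \right)} = 41 + 2 d^{2}$ ($h{\left(d \right)} = \left(d^{2} + \left(d + 0\right) d\right) + 41 = \left(d^{2} + d d\right) + 41 = \left(d^{2} + d^{2}\right) + 41 = 2 d^{2} + 41 = 41 + 2 d^{2}$)
$\left(-14498 + 10331\right) + h{\left(I{\left(5 \right)} \right)} = \left(-14498 + 10331\right) + \left(41 + 2 \left(-2\right)^{2}\right) = -4167 + \left(41 + 2 \cdot 4\right) = -4167 + \left(41 + 8\right) = -4167 + 49 = -4118$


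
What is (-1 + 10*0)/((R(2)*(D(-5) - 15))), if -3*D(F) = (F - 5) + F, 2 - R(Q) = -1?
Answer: 1/30 ≈ 0.033333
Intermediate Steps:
R(Q) = 3 (R(Q) = 2 - 1*(-1) = 2 + 1 = 3)
D(F) = 5/3 - 2*F/3 (D(F) = -((F - 5) + F)/3 = -((-5 + F) + F)/3 = -(-5 + 2*F)/3 = 5/3 - 2*F/3)
(-1 + 10*0)/((R(2)*(D(-5) - 15))) = (-1 + 10*0)/((3*((5/3 - 2/3*(-5)) - 15))) = (-1 + 0)/((3*((5/3 + 10/3) - 15))) = -1/(3*(5 - 15)) = -1/(3*(-10)) = -1/(-30) = -1*(-1/30) = 1/30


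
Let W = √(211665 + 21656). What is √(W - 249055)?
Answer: √(-249055 + √233321) ≈ 498.57*I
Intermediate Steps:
W = √233321 ≈ 483.03
√(W - 249055) = √(√233321 - 249055) = √(-249055 + √233321)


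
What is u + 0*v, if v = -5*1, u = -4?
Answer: -4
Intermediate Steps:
v = -5
u + 0*v = -4 + 0*(-5) = -4 + 0 = -4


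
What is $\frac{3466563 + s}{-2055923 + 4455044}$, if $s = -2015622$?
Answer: $\frac{483647}{799707} \approx 0.60478$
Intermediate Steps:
$\frac{3466563 + s}{-2055923 + 4455044} = \frac{3466563 - 2015622}{-2055923 + 4455044} = \frac{1450941}{2399121} = 1450941 \cdot \frac{1}{2399121} = \frac{483647}{799707}$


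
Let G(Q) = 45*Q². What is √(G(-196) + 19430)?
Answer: 5*√69926 ≈ 1322.2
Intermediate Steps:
√(G(-196) + 19430) = √(45*(-196)² + 19430) = √(45*38416 + 19430) = √(1728720 + 19430) = √1748150 = 5*√69926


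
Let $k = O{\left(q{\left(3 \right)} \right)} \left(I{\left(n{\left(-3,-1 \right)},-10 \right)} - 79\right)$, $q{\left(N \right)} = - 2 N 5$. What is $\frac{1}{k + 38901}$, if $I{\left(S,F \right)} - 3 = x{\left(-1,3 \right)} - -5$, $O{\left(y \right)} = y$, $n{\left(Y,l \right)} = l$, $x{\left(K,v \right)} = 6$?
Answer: $\frac{1}{40851} \approx 2.4479 \cdot 10^{-5}$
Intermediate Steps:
$q{\left(N \right)} = - 10 N$
$I{\left(S,F \right)} = 14$ ($I{\left(S,F \right)} = 3 + \left(6 - -5\right) = 3 + \left(6 + 5\right) = 3 + 11 = 14$)
$k = 1950$ ($k = \left(-10\right) 3 \left(14 - 79\right) = \left(-30\right) \left(-65\right) = 1950$)
$\frac{1}{k + 38901} = \frac{1}{1950 + 38901} = \frac{1}{40851}$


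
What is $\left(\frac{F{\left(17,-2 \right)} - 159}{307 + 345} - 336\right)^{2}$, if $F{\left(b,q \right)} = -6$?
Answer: $\frac{48064862169}{425104} \approx 1.1307 \cdot 10^{5}$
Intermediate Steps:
$\left(\frac{F{\left(17,-2 \right)} - 159}{307 + 345} - 336\right)^{2} = \left(\frac{-6 - 159}{307 + 345} - 336\right)^{2} = \left(- \frac{165}{652} - 336\right)^{2} = \left(- \frac{219237}{652}\right)^{2} = \frac{48064862169}{425104}$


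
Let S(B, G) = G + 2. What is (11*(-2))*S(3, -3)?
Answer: 22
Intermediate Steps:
S(B, G) = 2 + G
(11*(-2))*S(3, -3) = (11*(-2))*(2 - 3) = -22*(-1) = 22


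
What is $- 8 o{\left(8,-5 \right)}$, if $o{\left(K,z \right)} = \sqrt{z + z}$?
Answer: $- 8 i \sqrt{10} \approx - 25.298 i$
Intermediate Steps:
$o{\left(K,z \right)} = \sqrt{2} \sqrt{z}$ ($o{\left(K,z \right)} = \sqrt{2 z} = \sqrt{2} \sqrt{z}$)
$- 8 o{\left(8,-5 \right)} = - 8 \sqrt{2} \sqrt{-5} = - 8 \sqrt{2} i \sqrt{5} = - 8 i \sqrt{10}$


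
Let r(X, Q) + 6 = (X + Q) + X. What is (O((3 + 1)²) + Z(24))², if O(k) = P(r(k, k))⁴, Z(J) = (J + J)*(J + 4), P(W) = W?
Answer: 9691018041600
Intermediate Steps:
r(X, Q) = -6 + Q + 2*X (r(X, Q) = -6 + ((X + Q) + X) = -6 + ((Q + X) + X) = -6 + (Q + 2*X) = -6 + Q + 2*X)
Z(J) = 2*J*(4 + J) (Z(J) = (2*J)*(4 + J) = 2*J*(4 + J))
O(k) = (-6 + 3*k)⁴ (O(k) = (-6 + k + 2*k)⁴ = (-6 + 3*k)⁴)
(O((3 + 1)²) + Z(24))² = (81*(-2 + (3 + 1)²)⁴ + 2*24*(4 + 24))² = (81*(-2 + 4²)⁴ + 2*24*28)² = (81*(-2 + 16)⁴ + 1344)² = (81*14⁴ + 1344)² = (81*38416 + 1344)² = (3111696 + 1344)² = 3113040² = 9691018041600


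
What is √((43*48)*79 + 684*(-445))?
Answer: 2*I*√35331 ≈ 375.93*I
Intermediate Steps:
√((43*48)*79 + 684*(-445)) = √(2064*79 - 304380) = √(163056 - 304380) = √(-141324) = 2*I*√35331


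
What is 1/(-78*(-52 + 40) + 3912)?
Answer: 1/4848 ≈ 0.00020627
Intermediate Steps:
1/(-78*(-52 + 40) + 3912) = 1/(-78*(-12) + 3912) = 1/(936 + 3912) = 1/4848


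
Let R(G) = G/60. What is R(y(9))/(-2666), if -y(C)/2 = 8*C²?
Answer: 54/6665 ≈ 0.0081020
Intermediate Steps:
y(C) = -16*C²
R(G) = G/60 (R(G) = G*(1/60) = G/60)
R(y(9))/(-2666) = ((-16*9²)/60)/(-2666) = ((-16*81)/60)*(-1/2666) = ((1/60)*(-1296))*(-1/2666) = -108/5*(-1/2666) = 54/6665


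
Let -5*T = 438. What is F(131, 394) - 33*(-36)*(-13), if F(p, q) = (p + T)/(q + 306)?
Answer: -7721969/500 ≈ -15444.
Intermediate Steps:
T = -438/5 (T = -⅕*438 = -438/5 ≈ -87.600)
F(p, q) = (-438/5 + p)/(306 + q) (F(p, q) = (p - 438/5)/(q + 306) = (-438/5 + p)/(306 + q))
F(131, 394) - 33*(-36)*(-13) = (-438/5 + 131)/(306 + 394) - 33*(-36)*(-13) = (217/5)/700 - (-1188)*(-13) = (1/700)*(217/5) - 1*15444 = 31/500 - 15444 = -7721969/500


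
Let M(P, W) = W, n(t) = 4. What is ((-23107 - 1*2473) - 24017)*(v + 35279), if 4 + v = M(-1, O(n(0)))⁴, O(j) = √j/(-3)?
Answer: -141713061727/81 ≈ -1.7495e+9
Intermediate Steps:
O(j) = -√j/3
v = -308/81 (v = -4 + (-√4/3)⁴ = -4 + (-⅓*2)⁴ = -4 + (-⅔)⁴ = -4 + 16/81 = -308/81 ≈ -3.8025)
((-23107 - 1*2473) - 24017)*(v + 35279) = ((-23107 - 1*2473) - 24017)*(-308/81 + 35279) = ((-23107 - 2473) - 24017)*(2857291/81) = (-25580 - 24017)*(2857291/81) = -49597*2857291/81 = -141713061727/81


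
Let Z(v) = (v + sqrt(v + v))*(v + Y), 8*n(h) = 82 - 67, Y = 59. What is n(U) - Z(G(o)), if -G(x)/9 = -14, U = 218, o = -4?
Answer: -186465/8 - 1110*sqrt(7) ≈ -26245.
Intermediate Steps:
G(x) = 126 (G(x) = -9*(-14) = 126)
n(h) = 15/8 (n(h) = (82 - 67)/8 = (1/8)*15 = 15/8)
Z(v) = (59 + v)*(v + sqrt(2)*sqrt(v)) (Z(v) = (v + sqrt(v + v))*(v + 59) = (v + sqrt(2*v))*(59 + v) = (v + sqrt(2)*sqrt(v))*(59 + v) = (59 + v)*(v + sqrt(2)*sqrt(v)))
n(U) - Z(G(o)) = 15/8 - (126**2 + 59*126 + sqrt(2)*126**(3/2) + 59*sqrt(2)*sqrt(126)) = 15/8 - (15876 + 7434 + sqrt(2)*(378*sqrt(14)) + 59*sqrt(2)*(3*sqrt(14))) = 15/8 - (15876 + 7434 + 756*sqrt(7) + 354*sqrt(7)) = 15/8 - (23310 + 1110*sqrt(7)) = 15/8 + (-23310 - 1110*sqrt(7)) = -186465/8 - 1110*sqrt(7)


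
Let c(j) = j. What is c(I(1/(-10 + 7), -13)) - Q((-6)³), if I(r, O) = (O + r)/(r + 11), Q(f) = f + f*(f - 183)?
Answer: -343877/4 ≈ -85969.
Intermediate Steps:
Q(f) = f + f*(-183 + f)
I(r, O) = (O + r)/(11 + r)
c(I(1/(-10 + 7), -13)) - Q((-6)³) = (-13 + 1/(-10 + 7))/(11 + 1/(-10 + 7)) - (-6)³*(-182 + (-6)³) = (-13 + 1/(-3))/(11 + 1/(-3)) - (-216)*(-182 - 216) = (-13 - ⅓)/(11 - ⅓) - (-216)*(-398) = -40/3/(32/3) - 1*85968 = (3/32)*(-40/3) - 85968 = -5/4 - 85968 = -343877/4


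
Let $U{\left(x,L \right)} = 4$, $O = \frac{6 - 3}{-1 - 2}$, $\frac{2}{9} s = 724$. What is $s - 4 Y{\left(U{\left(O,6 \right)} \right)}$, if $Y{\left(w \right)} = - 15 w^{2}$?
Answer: $4218$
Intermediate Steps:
$s = 3258$ ($s = \frac{9}{2} \cdot 724 = 3258$)
$O = -1$ ($O = \frac{3}{-3} = 3 \left(- \frac{1}{3}\right) = -1$)
$s - 4 Y{\left(U{\left(O,6 \right)} \right)} = 3258 - 4 \left(- 15 \cdot 4^{2}\right) = 3258 - 4 \left(\left(-15\right) 16\right) = 3258 - 4 \left(-240\right) = 3258 - -960 = 3258 + 960 = 4218$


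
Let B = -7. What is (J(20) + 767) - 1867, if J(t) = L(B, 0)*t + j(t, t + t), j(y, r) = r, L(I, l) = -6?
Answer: -1180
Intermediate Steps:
J(t) = -4*t (J(t) = -6*t + (t + t) = -6*t + 2*t = -4*t)
(J(20) + 767) - 1867 = (-4*20 + 767) - 1867 = (-80 + 767) - 1867 = 687 - 1867 = -1180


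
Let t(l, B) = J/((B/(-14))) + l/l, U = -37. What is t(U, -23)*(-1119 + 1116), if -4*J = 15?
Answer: 177/46 ≈ 3.8478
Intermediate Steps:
J = -15/4 (J = -¼*15 = -15/4 ≈ -3.7500)
t(l, B) = 1 + 105/(2*B) (t(l, B) = -15*(-14/B)/4 + l/l = -15*(-14/B)/4 + 1 = -(-105)/(2*B) + 1 = 105/(2*B) + 1 = 1 + 105/(2*B))
t(U, -23)*(-1119 + 1116) = ((105/2 - 23)/(-23))*(-1119 + 1116) = -1/23*59/2*(-3) = -59/46*(-3) = 177/46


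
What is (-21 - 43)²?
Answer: 4096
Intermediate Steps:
(-21 - 43)² = (-64)² = 4096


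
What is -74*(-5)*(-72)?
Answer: -26640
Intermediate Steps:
-74*(-5)*(-72) = 370*(-72) = -26640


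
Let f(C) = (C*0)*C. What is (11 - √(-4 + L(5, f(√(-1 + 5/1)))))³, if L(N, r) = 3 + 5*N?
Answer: 2123 - 774*√6 ≈ 227.09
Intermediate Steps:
f(C) = 0 (f(C) = 0*C = 0)
(11 - √(-4 + L(5, f(√(-1 + 5/1)))))³ = (11 - √(-4 + (3 + 5*5)))³ = (11 - √(-4 + (3 + 25)))³ = (11 - √(-4 + 28))³ = (11 - √24)³ = (11 - 2*√6)³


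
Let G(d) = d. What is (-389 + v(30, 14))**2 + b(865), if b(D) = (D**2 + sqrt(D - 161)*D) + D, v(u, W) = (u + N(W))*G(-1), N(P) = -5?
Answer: 920486 + 6920*sqrt(11) ≈ 9.4344e+5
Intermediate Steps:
v(u, W) = 5 - u (v(u, W) = (u - 5)*(-1) = (-5 + u)*(-1) = 5 - u)
b(D) = D + D**2 + D*sqrt(-161 + D) (b(D) = (D**2 + sqrt(-161 + D)*D) + D = (D**2 + D*sqrt(-161 + D)) + D = D + D**2 + D*sqrt(-161 + D))
(-389 + v(30, 14))**2 + b(865) = (-389 + (5 - 1*30))**2 + 865*(1 + 865 + sqrt(-161 + 865)) = (-389 + (5 - 30))**2 + 865*(1 + 865 + sqrt(704)) = (-389 - 25)**2 + 865*(1 + 865 + 8*sqrt(11)) = (-414)**2 + 865*(866 + 8*sqrt(11)) = 171396 + (749090 + 6920*sqrt(11)) = 920486 + 6920*sqrt(11)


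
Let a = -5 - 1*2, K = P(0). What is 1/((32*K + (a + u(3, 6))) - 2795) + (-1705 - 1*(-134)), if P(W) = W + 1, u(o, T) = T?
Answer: -4342245/2764 ≈ -1571.0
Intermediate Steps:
P(W) = 1 + W
K = 1 (K = 1 + 0 = 1)
a = -7 (a = -5 - 2 = -7)
1/((32*K + (a + u(3, 6))) - 2795) + (-1705 - 1*(-134)) = 1/((32*1 + (-7 + 6)) - 2795) + (-1705 - 1*(-134)) = 1/((32 - 1) - 2795) + (-1705 + 134) = 1/(31 - 2795) - 1571 = 1/(-2764) - 1571 = -1/2764 - 1571 = -4342245/2764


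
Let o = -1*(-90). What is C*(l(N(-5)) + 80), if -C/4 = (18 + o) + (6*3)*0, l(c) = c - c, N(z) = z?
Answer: -34560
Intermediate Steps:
l(c) = 0
o = 90
C = -432 (C = -4*((18 + 90) + (6*3)*0) = -4*(108 + 18*0) = -4*(108 + 0) = -4*108 = -432)
C*(l(N(-5)) + 80) = -432*(0 + 80) = -432*80 = -34560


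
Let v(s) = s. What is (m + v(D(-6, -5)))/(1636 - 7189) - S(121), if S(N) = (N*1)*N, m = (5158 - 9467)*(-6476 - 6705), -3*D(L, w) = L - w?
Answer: -414295207/16659 ≈ -24869.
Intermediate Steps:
D(L, w) = -L/3 + w/3 (D(L, w) = -(L - w)/3 = -L/3 + w/3)
m = 56796929 (m = -4309*(-13181) = 56796929)
S(N) = N² (S(N) = N*N = N²)
(m + v(D(-6, -5)))/(1636 - 7189) - S(121) = (56796929 + (-⅓*(-6) + (⅓)*(-5)))/(1636 - 7189) - 1*121² = (56796929 + (2 - 5/3))/(-5553) - 1*14641 = (56796929 + ⅓)*(-1/5553) - 14641 = (170390788/3)*(-1/5553) - 14641 = -170390788/16659 - 14641 = -414295207/16659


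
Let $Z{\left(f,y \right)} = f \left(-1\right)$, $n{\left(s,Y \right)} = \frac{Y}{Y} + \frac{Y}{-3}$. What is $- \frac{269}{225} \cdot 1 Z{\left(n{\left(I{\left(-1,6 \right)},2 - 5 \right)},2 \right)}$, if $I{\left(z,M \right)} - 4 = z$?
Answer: $\frac{538}{225} \approx 2.3911$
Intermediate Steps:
$I{\left(z,M \right)} = 4 + z$
$n{\left(s,Y \right)} = 1 - \frac{Y}{3}$ ($n{\left(s,Y \right)} = 1 + Y \left(- \frac{1}{3}\right) = 1 - \frac{Y}{3}$)
$Z{\left(f,y \right)} = - f$
$- \frac{269}{225} \cdot 1 Z{\left(n{\left(I{\left(-1,6 \right)},2 - 5 \right)},2 \right)} = - \frac{269}{225} \cdot 1 \left(- (1 - \frac{2 - 5}{3})\right) = \left(-269\right) \frac{1}{225} \cdot 1 \left(- (1 - \frac{2 - 5}{3})\right) = \left(- \frac{269}{225}\right) 1 \left(- (1 - -1)\right) = - \frac{269 \left(- (1 + 1)\right)}{225} = - \frac{269 \left(\left(-1\right) 2\right)}{225} = \left(- \frac{269}{225}\right) \left(-2\right) = \frac{538}{225}$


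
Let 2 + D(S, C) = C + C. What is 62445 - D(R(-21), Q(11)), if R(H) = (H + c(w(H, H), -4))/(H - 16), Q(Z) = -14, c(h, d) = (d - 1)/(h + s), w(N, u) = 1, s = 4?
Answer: 62475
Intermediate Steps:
c(h, d) = (-1 + d)/(4 + h) (c(h, d) = (d - 1)/(h + 4) = (-1 + d)/(4 + h))
R(H) = (-1 + H)/(-16 + H) (R(H) = (H + (-1 - 4)/(4 + 1))/(H - 16) = (H - 5/5)/(-16 + H) = (H + (1/5)*(-5))/(-16 + H) = (H - 1)/(-16 + H) = (-1 + H)/(-16 + H))
D(S, C) = -2 + 2*C (D(S, C) = -2 + (C + C) = -2 + 2*C)
62445 - D(R(-21), Q(11)) = 62445 - (-2 + 2*(-14)) = 62445 - (-2 - 28) = 62445 - 1*(-30) = 62445 + 30 = 62475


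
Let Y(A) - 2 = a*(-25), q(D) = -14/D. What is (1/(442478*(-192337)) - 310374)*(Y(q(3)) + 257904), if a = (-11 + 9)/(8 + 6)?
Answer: -47687587630782722727555/595734237602 ≈ -8.0048e+10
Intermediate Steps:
a = -⅐ (a = -2/14 = -2*1/14 = -⅐ ≈ -0.14286)
Y(A) = 39/7 (Y(A) = 2 - ⅐*(-25) = 2 + 25/7 = 39/7)
(1/(442478*(-192337)) - 310374)*(Y(q(3)) + 257904) = (1/(442478*(-192337)) - 310374)*(39/7 + 257904) = ((1/442478)*(-1/192337) - 310374)*(1805367/7) = (-1/85104891086 - 310374)*(1805367/7) = -26414345465926165/85104891086*1805367/7 = -47687587630782722727555/595734237602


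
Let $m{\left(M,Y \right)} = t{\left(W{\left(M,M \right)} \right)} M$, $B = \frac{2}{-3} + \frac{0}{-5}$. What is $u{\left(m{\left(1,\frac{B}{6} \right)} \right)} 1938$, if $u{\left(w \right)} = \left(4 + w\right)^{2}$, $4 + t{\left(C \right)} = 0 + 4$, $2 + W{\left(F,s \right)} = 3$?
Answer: $31008$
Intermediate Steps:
$B = - \frac{2}{3}$ ($B = 2 \left(- \frac{1}{3}\right) + 0 \left(- \frac{1}{5}\right) = - \frac{2}{3} + 0 = - \frac{2}{3} \approx -0.66667$)
$W{\left(F,s \right)} = 1$ ($W{\left(F,s \right)} = -2 + 3 = 1$)
$t{\left(C \right)} = 0$ ($t{\left(C \right)} = -4 + \left(0 + 4\right) = -4 + 4 = 0$)
$m{\left(M,Y \right)} = 0$ ($m{\left(M,Y \right)} = 0 M = 0$)
$u{\left(m{\left(1,\frac{B}{6} \right)} \right)} 1938 = \left(4 + 0\right)^{2} \cdot 1938 = 4^{2} \cdot 1938 = 16 \cdot 1938 = 31008$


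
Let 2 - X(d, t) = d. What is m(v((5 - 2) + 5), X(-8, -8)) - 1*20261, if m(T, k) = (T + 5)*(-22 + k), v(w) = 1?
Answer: -20333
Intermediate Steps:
X(d, t) = 2 - d
m(T, k) = (-22 + k)*(5 + T) (m(T, k) = (5 + T)*(-22 + k) = (-22 + k)*(5 + T))
m(v((5 - 2) + 5), X(-8, -8)) - 1*20261 = (-110 - 22*1 + 5*(2 - 1*(-8)) + 1*(2 - 1*(-8))) - 1*20261 = (-110 - 22 + 5*(2 + 8) + 1*(2 + 8)) - 20261 = (-110 - 22 + 5*10 + 1*10) - 20261 = (-110 - 22 + 50 + 10) - 20261 = -72 - 20261 = -20333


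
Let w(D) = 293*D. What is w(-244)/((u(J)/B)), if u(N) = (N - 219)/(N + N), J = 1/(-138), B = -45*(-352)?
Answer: -2264866560/30223 ≈ -74939.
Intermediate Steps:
B = 15840
J = -1/138 ≈ -0.0072464
u(N) = (-219 + N)/(2*N) (u(N) = (-219 + N)/((2*N)) = (-219 + N)*(1/(2*N)) = (-219 + N)/(2*N))
w(-244)/((u(J)/B)) = (293*(-244))/((((-219 - 1/138)/(2*(-1/138)))/15840)) = -71492/(((½)*(-138)*(-30223/138))*(1/15840)) = -71492/((30223/2)*(1/15840)) = -71492/30223/31680 = -71492*31680/30223 = -2264866560/30223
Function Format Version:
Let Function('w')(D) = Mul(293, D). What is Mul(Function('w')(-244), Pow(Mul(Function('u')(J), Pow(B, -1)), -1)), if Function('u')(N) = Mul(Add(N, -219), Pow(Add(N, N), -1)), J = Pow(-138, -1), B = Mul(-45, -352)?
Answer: Rational(-2264866560, 30223) ≈ -74939.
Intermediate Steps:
B = 15840
J = Rational(-1, 138) ≈ -0.0072464
Function('u')(N) = Mul(Rational(1, 2), Pow(N, -1), Add(-219, N)) (Function('u')(N) = Mul(Add(-219, N), Pow(Mul(2, N), -1)) = Mul(Add(-219, N), Mul(Rational(1, 2), Pow(N, -1))) = Mul(Rational(1, 2), Pow(N, -1), Add(-219, N)))
Mul(Function('w')(-244), Pow(Mul(Function('u')(J), Pow(B, -1)), -1)) = Mul(Mul(293, -244), Pow(Mul(Mul(Rational(1, 2), Pow(Rational(-1, 138), -1), Add(-219, Rational(-1, 138))), Pow(15840, -1)), -1)) = Mul(-71492, Pow(Mul(Mul(Rational(1, 2), -138, Rational(-30223, 138)), Rational(1, 15840)), -1)) = Mul(-71492, Pow(Mul(Rational(30223, 2), Rational(1, 15840)), -1)) = Mul(-71492, Pow(Rational(30223, 31680), -1)) = Mul(-71492, Rational(31680, 30223)) = Rational(-2264866560, 30223)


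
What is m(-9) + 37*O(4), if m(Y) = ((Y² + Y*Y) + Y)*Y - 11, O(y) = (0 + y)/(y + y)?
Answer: -2739/2 ≈ -1369.5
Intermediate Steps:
O(y) = ½ (O(y) = y/((2*y)) = y*(1/(2*y)) = ½)
m(Y) = -11 + Y*(Y + 2*Y²) (m(Y) = ((Y² + Y²) + Y)*Y - 11 = (2*Y² + Y)*Y - 11 = (Y + 2*Y²)*Y - 11 = Y*(Y + 2*Y²) - 11 = -11 + Y*(Y + 2*Y²))
m(-9) + 37*O(4) = (-11 + (-9)² + 2*(-9)³) + 37*(½) = (-11 + 81 + 2*(-729)) + 37/2 = (-11 + 81 - 1458) + 37/2 = -1388 + 37/2 = -2739/2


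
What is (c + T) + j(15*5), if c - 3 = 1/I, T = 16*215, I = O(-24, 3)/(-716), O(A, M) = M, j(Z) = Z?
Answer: 9838/3 ≈ 3279.3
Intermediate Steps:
I = -3/716 (I = 3/(-716) = 3*(-1/716) = -3/716 ≈ -0.0041899)
T = 3440
c = -707/3 (c = 3 + 1/(-3/716) = 3 - 716/3 = -707/3 ≈ -235.67)
(c + T) + j(15*5) = (-707/3 + 3440) + 15*5 = 9613/3 + 75 = 9838/3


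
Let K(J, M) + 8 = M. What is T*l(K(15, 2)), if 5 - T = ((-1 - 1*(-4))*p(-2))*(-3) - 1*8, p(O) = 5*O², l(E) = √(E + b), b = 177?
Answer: 579*√19 ≈ 2523.8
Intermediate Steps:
K(J, M) = -8 + M
l(E) = √(177 + E) (l(E) = √(E + 177) = √(177 + E))
T = 193 (T = 5 - (((-1 - 1*(-4))*(5*(-2)²))*(-3) - 1*8) = 5 - (((-1 + 4)*(5*4))*(-3) - 8) = 5 - ((3*20)*(-3) - 8) = 5 - (60*(-3) - 8) = 5 - (-180 - 8) = 5 - 1*(-188) = 5 + 188 = 193)
T*l(K(15, 2)) = 193*√(177 + (-8 + 2)) = 193*√(177 - 6) = 193*√171 = 193*(3*√19) = 579*√19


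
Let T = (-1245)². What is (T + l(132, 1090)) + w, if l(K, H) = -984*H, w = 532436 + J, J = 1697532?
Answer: 2707433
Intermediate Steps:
T = 1550025
w = 2229968 (w = 532436 + 1697532 = 2229968)
(T + l(132, 1090)) + w = (1550025 - 984*1090) + 2229968 = (1550025 - 1072560) + 2229968 = 477465 + 2229968 = 2707433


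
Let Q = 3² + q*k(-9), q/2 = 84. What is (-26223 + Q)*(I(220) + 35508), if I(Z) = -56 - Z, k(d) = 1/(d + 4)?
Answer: -4623777216/5 ≈ -9.2475e+8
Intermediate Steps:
q = 168 (q = 2*84 = 168)
k(d) = 1/(4 + d)
Q = -123/5 (Q = 3² + 168/(4 - 9) = 9 + 168/(-5) = 9 + 168*(-⅕) = 9 - 168/5 = -123/5 ≈ -24.600)
(-26223 + Q)*(I(220) + 35508) = (-26223 - 123/5)*((-56 - 1*220) + 35508) = -131238*((-56 - 220) + 35508)/5 = -131238*(-276 + 35508)/5 = -131238/5*35232 = -4623777216/5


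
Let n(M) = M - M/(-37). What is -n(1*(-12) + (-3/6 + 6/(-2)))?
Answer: 589/37 ≈ 15.919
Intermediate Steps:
n(M) = 38*M/37 (n(M) = M - M*(-1)/37 = M - (-1)*M/37 = M + M/37 = 38*M/37)
-n(1*(-12) + (-3/6 + 6/(-2))) = -38*(1*(-12) + (-3/6 + 6/(-2)))/37 = -38*(-12 + (-3*1/6 + 6*(-1/2)))/37 = -38*(-12 + (-1/2 - 3))/37 = -38*(-12 - 7/2)/37 = -38*(-31)/(37*2) = -1*(-589/37) = 589/37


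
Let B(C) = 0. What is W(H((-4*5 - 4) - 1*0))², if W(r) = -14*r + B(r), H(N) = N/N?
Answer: 196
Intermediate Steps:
H(N) = 1
W(r) = -14*r (W(r) = -14*r + 0 = -14*r)
W(H((-4*5 - 4) - 1*0))² = (-14*1)² = (-14)² = 196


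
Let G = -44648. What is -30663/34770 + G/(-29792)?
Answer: 700547/1135820 ≈ 0.61678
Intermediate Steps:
-30663/34770 + G/(-29792) = -30663/34770 - 44648/(-29792) = -30663*1/34770 - 44648*(-1/29792) = -10221/11590 + 5581/3724 = 700547/1135820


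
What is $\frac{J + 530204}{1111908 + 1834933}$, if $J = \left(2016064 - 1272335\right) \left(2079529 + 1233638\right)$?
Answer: $\frac{2464098909947}{2946841} \approx 8.3618 \cdot 10^{5}$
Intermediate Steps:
$J = 2464098379743$ ($J = 743729 \cdot 3313167 = 2464098379743$)
$\frac{J + 530204}{1111908 + 1834933} = \frac{2464098379743 + 530204}{1111908 + 1834933} = \frac{2464098909947}{2946841}$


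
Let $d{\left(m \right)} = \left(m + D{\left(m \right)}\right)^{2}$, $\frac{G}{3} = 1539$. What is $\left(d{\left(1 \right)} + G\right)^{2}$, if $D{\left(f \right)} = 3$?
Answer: $21464689$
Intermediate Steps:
$G = 4617$ ($G = 3 \cdot 1539 = 4617$)
$d{\left(m \right)} = \left(3 + m\right)^{2}$ ($d{\left(m \right)} = \left(m + 3\right)^{2} = \left(3 + m\right)^{2}$)
$\left(d{\left(1 \right)} + G\right)^{2} = \left(\left(3 + 1\right)^{2} + 4617\right)^{2} = \left(4^{2} + 4617\right)^{2} = \left(16 + 4617\right)^{2} = 4633^{2} = 21464689$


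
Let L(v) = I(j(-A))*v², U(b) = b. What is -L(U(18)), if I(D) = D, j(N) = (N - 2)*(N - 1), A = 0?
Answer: -648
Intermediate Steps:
j(N) = (-1 + N)*(-2 + N) (j(N) = (-2 + N)*(-1 + N) = (-1 + N)*(-2 + N))
L(v) = 2*v² (L(v) = (2 + (-1*0)² - (-3)*0)*v² = (2 + 0² - 3*0)*v² = (2 + 0 + 0)*v² = 2*v²)
-L(U(18)) = -2*18² = -2*324 = -1*648 = -648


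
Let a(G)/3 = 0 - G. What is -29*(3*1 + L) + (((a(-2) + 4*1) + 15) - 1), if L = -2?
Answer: -5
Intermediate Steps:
a(G) = -3*G (a(G) = 3*(0 - G) = 3*(-G) = -3*G)
-29*(3*1 + L) + (((a(-2) + 4*1) + 15) - 1) = -29*(3*1 - 2) + (((-3*(-2) + 4*1) + 15) - 1) = -29*(3 - 2) + (((6 + 4) + 15) - 1) = -29*1 + ((10 + 15) - 1) = -29 + (25 - 1) = -29 + 24 = -5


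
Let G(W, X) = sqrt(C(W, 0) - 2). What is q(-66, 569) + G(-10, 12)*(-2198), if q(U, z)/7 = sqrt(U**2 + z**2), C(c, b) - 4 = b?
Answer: -2198*sqrt(2) + 7*sqrt(328117) ≈ 901.26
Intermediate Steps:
C(c, b) = 4 + b
q(U, z) = 7*sqrt(U**2 + z**2)
G(W, X) = sqrt(2) (G(W, X) = sqrt((4 + 0) - 2) = sqrt(4 - 2) = sqrt(2))
q(-66, 569) + G(-10, 12)*(-2198) = 7*sqrt((-66)**2 + 569**2) + sqrt(2)*(-2198) = 7*sqrt(4356 + 323761) - 2198*sqrt(2) = 7*sqrt(328117) - 2198*sqrt(2) = -2198*sqrt(2) + 7*sqrt(328117)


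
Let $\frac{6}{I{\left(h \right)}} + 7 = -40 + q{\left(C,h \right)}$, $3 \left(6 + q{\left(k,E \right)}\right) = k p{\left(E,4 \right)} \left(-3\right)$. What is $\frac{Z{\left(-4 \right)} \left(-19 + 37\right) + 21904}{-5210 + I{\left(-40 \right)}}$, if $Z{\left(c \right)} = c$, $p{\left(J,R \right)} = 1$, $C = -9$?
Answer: $- \frac{480304}{114623} \approx -4.1903$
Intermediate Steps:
$q{\left(k,E \right)} = -6 - k$ ($q{\left(k,E \right)} = -6 + \frac{k 1 \left(-3\right)}{3} = -6 + \frac{k \left(-3\right)}{3} = -6 + \frac{\left(-3\right) k}{3} = -6 - k$)
$I{\left(h \right)} = - \frac{3}{22}$ ($I{\left(h \right)} = \frac{6}{-7 - 37} = \frac{6}{-44} = 6 \left(- \frac{1}{44}\right) = - \frac{3}{22}$)
$\frac{Z{\left(-4 \right)} \left(-19 + 37\right) + 21904}{-5210 + I{\left(-40 \right)}} = \frac{- 4 \left(-19 + 37\right) + 21904}{-5210 - \frac{3}{22}} = \frac{\left(-4\right) 18 + 21904}{- \frac{114623}{22}} = \left(-72 + 21904\right) \left(- \frac{22}{114623}\right) = 21832 \left(- \frac{22}{114623}\right) = - \frac{480304}{114623}$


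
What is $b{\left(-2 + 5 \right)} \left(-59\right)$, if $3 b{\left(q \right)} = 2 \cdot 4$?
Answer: $- \frac{472}{3} \approx -157.33$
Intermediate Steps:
$b{\left(q \right)} = \frac{8}{3}$ ($b{\left(q \right)} = \frac{2 \cdot 4}{3} = \frac{1}{3} \cdot 8 = \frac{8}{3}$)
$b{\left(-2 + 5 \right)} \left(-59\right) = \frac{8}{3} \left(-59\right) = - \frac{472}{3}$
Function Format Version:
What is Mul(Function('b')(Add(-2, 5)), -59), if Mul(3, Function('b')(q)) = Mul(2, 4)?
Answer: Rational(-472, 3) ≈ -157.33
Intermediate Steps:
Function('b')(q) = Rational(8, 3) (Function('b')(q) = Mul(Rational(1, 3), Mul(2, 4)) = Mul(Rational(1, 3), 8) = Rational(8, 3))
Mul(Function('b')(Add(-2, 5)), -59) = Mul(Rational(8, 3), -59) = Rational(-472, 3)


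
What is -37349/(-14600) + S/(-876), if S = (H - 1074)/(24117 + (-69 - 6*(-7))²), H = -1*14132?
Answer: 1392340031/544127400 ≈ 2.5588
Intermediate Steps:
H = -14132
S = -7603/12423 (S = (-14132 - 1074)/(24117 + (-69 - 6*(-7))²) = -15206/(24117 + (-69 + 42)²) = -15206/(24117 + (-27)²) = -15206/(24117 + 729) = -15206/24846 = -15206*1/24846 = -7603/12423 ≈ -0.61201)
-37349/(-14600) + S/(-876) = -37349/(-14600) - 7603/12423/(-876) = -37349*(-1/14600) - 7603/12423*(-1/876) = 37349/14600 + 7603/10882548 = 1392340031/544127400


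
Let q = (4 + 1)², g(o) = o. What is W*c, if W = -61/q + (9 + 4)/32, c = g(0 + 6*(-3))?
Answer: 14643/400 ≈ 36.607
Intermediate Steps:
q = 25 (q = 5² = 25)
c = -18 (c = 0 + 6*(-3) = 0 - 18 = -18)
W = -1627/800 (W = -61/25 + (9 + 4)/32 = -61*1/25 + 13*(1/32) = -61/25 + 13/32 = -1627/800 ≈ -2.0337)
W*c = -1627/800*(-18) = 14643/400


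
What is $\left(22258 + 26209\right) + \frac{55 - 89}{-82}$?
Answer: $\frac{1987164}{41} \approx 48467.0$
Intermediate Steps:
$\left(22258 + 26209\right) + \frac{55 - 89}{-82} = 48467 - - \frac{17}{41} = 48467 + \frac{17}{41} = \frac{1987164}{41}$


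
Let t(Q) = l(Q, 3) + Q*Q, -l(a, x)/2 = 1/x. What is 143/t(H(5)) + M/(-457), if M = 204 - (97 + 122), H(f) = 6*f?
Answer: 236523/1232986 ≈ 0.19183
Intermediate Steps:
l(a, x) = -2/x
M = -15 (M = 204 - 1*219 = 204 - 219 = -15)
t(Q) = -⅔ + Q² (t(Q) = -2/3 + Q*Q = -2*⅓ + Q² = -⅔ + Q²)
143/t(H(5)) + M/(-457) = 143/(-⅔ + (6*5)²) - 15/(-457) = 143/(-⅔ + 30²) - 15*(-1/457) = 143/(-⅔ + 900) + 15/457 = 143/(2698/3) + 15/457 = 143*(3/2698) + 15/457 = 429/2698 + 15/457 = 236523/1232986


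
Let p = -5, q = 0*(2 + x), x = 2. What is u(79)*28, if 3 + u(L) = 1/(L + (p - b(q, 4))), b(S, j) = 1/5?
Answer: -30856/369 ≈ -83.621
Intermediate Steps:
q = 0 (q = 0*(2 + 2) = 0*4 = 0)
b(S, j) = 1/5 (b(S, j) = 1*(1/5) = 1/5)
u(L) = -3 + 1/(-26/5 + L) (u(L) = -3 + 1/(L + (-5 - 1*1/5)) = -3 + 1/(L + (-5 - 1/5)) = -3 + 1/(L - 26/5) = -3 + 1/(-26/5 + L))
u(79)*28 = ((83 - 15*79)/(-26 + 5*79))*28 = ((83 - 1185)/(-26 + 395))*28 = (-1102/369)*28 = ((1/369)*(-1102))*28 = -1102/369*28 = -30856/369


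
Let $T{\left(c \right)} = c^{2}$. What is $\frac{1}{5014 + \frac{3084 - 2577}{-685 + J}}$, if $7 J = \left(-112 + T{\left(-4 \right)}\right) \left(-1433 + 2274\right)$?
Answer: $\frac{85531}{428848885} \approx 0.00019944$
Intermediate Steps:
$J = - \frac{80736}{7}$ ($J = \frac{\left(-112 + \left(-4\right)^{2}\right) \left(-1433 + 2274\right)}{7} = \frac{\left(-112 + 16\right) 841}{7} = \frac{\left(-96\right) 841}{7} = \frac{1}{7} \left(-80736\right) = - \frac{80736}{7} \approx -11534.0$)
$\frac{1}{5014 + \frac{3084 - 2577}{-685 + J}} = \frac{1}{5014 + \frac{3084 - 2577}{-685 - \frac{80736}{7}}} = \frac{1}{5014 + \frac{507}{- \frac{85531}{7}}} = \frac{1}{5014 + 507 \left(- \frac{7}{85531}\right)} = \frac{1}{5014 - \frac{3549}{85531}} = \frac{1}{\frac{428848885}{85531}} = \frac{85531}{428848885}$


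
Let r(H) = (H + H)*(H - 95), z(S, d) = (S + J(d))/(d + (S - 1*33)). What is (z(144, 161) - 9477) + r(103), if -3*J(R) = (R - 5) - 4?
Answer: -798523/102 ≈ -7828.7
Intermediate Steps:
J(R) = 3 - R/3 (J(R) = -((R - 5) - 4)/3 = -((-5 + R) - 4)/3 = -(-9 + R)/3 = 3 - R/3)
z(S, d) = (3 + S - d/3)/(-33 + S + d) (z(S, d) = (S + (3 - d/3))/(d + (S - 1*33)) = (3 + S - d/3)/(d + (S - 33)) = (3 + S - d/3)/(d + (-33 + S)) = (3 + S - d/3)/(-33 + S + d))
r(H) = 2*H*(-95 + H) (r(H) = (2*H)*(-95 + H) = 2*H*(-95 + H))
(z(144, 161) - 9477) + r(103) = ((3 + 144 - ⅓*161)/(-33 + 144 + 161) - 9477) + 2*103*(-95 + 103) = ((3 + 144 - 161/3)/272 - 9477) + 2*103*8 = ((1/272)*(280/3) - 9477) + 1648 = (35/102 - 9477) + 1648 = -966619/102 + 1648 = -798523/102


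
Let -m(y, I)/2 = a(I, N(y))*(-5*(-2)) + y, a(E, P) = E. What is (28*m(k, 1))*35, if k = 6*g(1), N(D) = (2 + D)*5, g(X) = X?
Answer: -31360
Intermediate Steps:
N(D) = 10 + 5*D
k = 6 (k = 6*1 = 6)
m(y, I) = -20*I - 2*y (m(y, I) = -2*(I*(-5*(-2)) + y) = -2*(I*10 + y) = -2*(10*I + y) = -2*(y + 10*I) = -20*I - 2*y)
(28*m(k, 1))*35 = (28*(-20*1 - 2*6))*35 = (28*(-20 - 12))*35 = (28*(-32))*35 = -896*35 = -31360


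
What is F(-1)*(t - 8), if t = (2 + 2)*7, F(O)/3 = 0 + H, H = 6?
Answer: 360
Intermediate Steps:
F(O) = 18 (F(O) = 3*(0 + 6) = 3*6 = 18)
t = 28 (t = 4*7 = 28)
F(-1)*(t - 8) = 18*(28 - 8) = 18*20 = 360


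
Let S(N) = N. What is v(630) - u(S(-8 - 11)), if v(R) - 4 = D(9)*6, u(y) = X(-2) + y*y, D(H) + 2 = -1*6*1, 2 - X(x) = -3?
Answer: -410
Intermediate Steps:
X(x) = 5 (X(x) = 2 - 1*(-3) = 2 + 3 = 5)
D(H) = -8 (D(H) = -2 - 1*6*1 = -2 - 6*1 = -2 - 6 = -8)
u(y) = 5 + y² (u(y) = 5 + y*y = 5 + y²)
v(R) = -44 (v(R) = 4 - 8*6 = 4 - 48 = -44)
v(630) - u(S(-8 - 11)) = -44 - (5 + (-8 - 11)²) = -44 - (5 + (-19)²) = -44 - (5 + 361) = -44 - 1*366 = -44 - 366 = -410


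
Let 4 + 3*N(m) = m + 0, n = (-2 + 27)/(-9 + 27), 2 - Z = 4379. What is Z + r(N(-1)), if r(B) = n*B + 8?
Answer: -236051/54 ≈ -4371.3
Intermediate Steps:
Z = -4377 (Z = 2 - 1*4379 = 2 - 4379 = -4377)
n = 25/18 ≈ 1.3889
N(m) = -4/3 + m/3 (N(m) = -4/3 + (m + 0)/3 = -4/3 + m/3)
r(B) = 8 + 25*B/18 (r(B) = 25*B/18 + 8 = 8 + 25*B/18)
Z + r(N(-1)) = -4377 + (8 + 25*(-4/3 + (⅓)*(-1))/18) = -4377 + (8 + 25*(-4/3 - ⅓)/18) = -4377 + (8 + (25/18)*(-5/3)) = -4377 + (8 - 125/54) = -4377 + 307/54 = -236051/54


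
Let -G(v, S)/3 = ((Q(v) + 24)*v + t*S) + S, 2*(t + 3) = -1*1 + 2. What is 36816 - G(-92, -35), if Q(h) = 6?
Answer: 57387/2 ≈ 28694.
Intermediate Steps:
t = -5/2 (t = -3 + (-1*1 + 2)/2 = -3 + (-1 + 2)/2 = -3 + (½)*1 = -3 + ½ = -5/2 ≈ -2.5000)
G(v, S) = -90*v + 9*S/2 (G(v, S) = -3*(((6 + 24)*v - 5*S/2) + S) = -3*((30*v - 5*S/2) + S) = -3*(30*v - 3*S/2) = -90*v + 9*S/2)
36816 - G(-92, -35) = 36816 - (-90*(-92) + (9/2)*(-35)) = 36816 - (8280 - 315/2) = 36816 - 1*16245/2 = 36816 - 16245/2 = 57387/2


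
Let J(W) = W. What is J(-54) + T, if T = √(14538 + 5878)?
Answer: -54 + 8*√319 ≈ 88.885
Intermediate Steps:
T = 8*√319 (T = √20416 = 8*√319 ≈ 142.88)
J(-54) + T = -54 + 8*√319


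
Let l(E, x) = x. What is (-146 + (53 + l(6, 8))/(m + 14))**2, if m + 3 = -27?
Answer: 5745609/256 ≈ 22444.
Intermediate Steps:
m = -30 (m = -3 - 27 = -30)
(-146 + (53 + l(6, 8))/(m + 14))**2 = (-146 + (53 + 8)/(-30 + 14))**2 = (-146 + 61/(-16))**2 = (-146 + 61*(-1/16))**2 = (-146 - 61/16)**2 = (-2397/16)**2 = 5745609/256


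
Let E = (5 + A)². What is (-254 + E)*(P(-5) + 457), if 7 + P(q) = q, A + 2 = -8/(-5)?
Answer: -518069/5 ≈ -1.0361e+5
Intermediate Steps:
A = -⅖ (A = -2 - 8/(-5) = -2 - 8*(-⅕) = -2 + 8/5 = -⅖ ≈ -0.40000)
P(q) = -7 + q
E = 529/25 (E = (5 - ⅖)² = (23/5)² = 529/25 ≈ 21.160)
(-254 + E)*(P(-5) + 457) = (-254 + 529/25)*((-7 - 5) + 457) = -5821*(-12 + 457)/25 = -5821/25*445 = -518069/5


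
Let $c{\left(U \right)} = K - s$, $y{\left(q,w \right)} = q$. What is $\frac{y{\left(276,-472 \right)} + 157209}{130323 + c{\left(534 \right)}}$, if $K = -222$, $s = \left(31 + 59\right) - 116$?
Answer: $\frac{157485}{130127} \approx 1.2102$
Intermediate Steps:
$s = -26$ ($s = 90 - 116 = -26$)
$c{\left(U \right)} = -196$ ($c{\left(U \right)} = -222 - -26 = -222 + 26 = -196$)
$\frac{y{\left(276,-472 \right)} + 157209}{130323 + c{\left(534 \right)}} = \frac{276 + 157209}{130323 - 196} = \frac{157485}{130127}$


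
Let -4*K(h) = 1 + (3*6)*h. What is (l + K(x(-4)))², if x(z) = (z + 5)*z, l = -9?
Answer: 1225/16 ≈ 76.563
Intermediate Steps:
x(z) = z*(5 + z) (x(z) = (5 + z)*z = z*(5 + z))
K(h) = -¼ - 9*h/2 (K(h) = -(1 + (3*6)*h)/4 = -(1 + 18*h)/4 = -¼ - 9*h/2)
(l + K(x(-4)))² = (-9 + (-¼ - (-18)*(5 - 4)))² = (-9 + (-¼ - (-18)))² = (-9 + (-¼ - 9/2*(-4)))² = (-9 + (-¼ + 18))² = (-9 + 71/4)² = (35/4)² = 1225/16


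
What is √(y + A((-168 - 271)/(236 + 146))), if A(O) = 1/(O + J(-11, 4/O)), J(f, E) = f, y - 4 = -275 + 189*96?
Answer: √384962647251/4641 ≈ 133.69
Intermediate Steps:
y = 17873 (y = 4 + (-275 + 189*96) = 4 + (-275 + 18144) = 4 + 17869 = 17873)
A(O) = 1/(-11 + O) (A(O) = 1/(O - 11) = 1/(-11 + O))
√(y + A((-168 - 271)/(236 + 146))) = √(17873 + 1/(-11 + (-168 - 271)/(236 + 146))) = √(17873 + 1/(-11 - 439/382)) = √(17873 + 1/(-4641/382)) = √(17873 - 382/4641) = √(82948211/4641) = √384962647251/4641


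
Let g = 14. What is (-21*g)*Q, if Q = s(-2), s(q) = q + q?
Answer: 1176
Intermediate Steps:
s(q) = 2*q
Q = -4 (Q = 2*(-2) = -4)
(-21*g)*Q = -21*14*(-4) = -294*(-4) = 1176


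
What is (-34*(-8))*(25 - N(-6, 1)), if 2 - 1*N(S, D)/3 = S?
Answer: 272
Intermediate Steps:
N(S, D) = 6 - 3*S
(-34*(-8))*(25 - N(-6, 1)) = (-34*(-8))*(25 - (6 - 3*(-6))) = 272*(25 - (6 + 18)) = 272*(25 - 1*24) = 272*(25 - 24) = 272*1 = 272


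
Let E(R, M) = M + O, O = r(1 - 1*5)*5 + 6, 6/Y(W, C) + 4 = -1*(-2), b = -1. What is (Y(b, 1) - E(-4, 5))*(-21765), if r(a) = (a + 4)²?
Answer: 304710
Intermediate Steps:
r(a) = (4 + a)²
Y(W, C) = -3 (Y(W, C) = 6/(-4 - 1*(-2)) = 6/(-4 + 2) = 6/(-2) = 6*(-½) = -3)
O = 6 (O = (4 + (1 - 1*5))²*5 + 6 = (4 + (1 - 5))²*5 + 6 = (4 - 4)²*5 + 6 = 0²*5 + 6 = 0*5 + 6 = 0 + 6 = 6)
E(R, M) = 6 + M (E(R, M) = M + 6 = 6 + M)
(Y(b, 1) - E(-4, 5))*(-21765) = (-3 - (6 + 5))*(-21765) = (-3 - 1*11)*(-21765) = (-3 - 11)*(-21765) = -14*(-21765) = 304710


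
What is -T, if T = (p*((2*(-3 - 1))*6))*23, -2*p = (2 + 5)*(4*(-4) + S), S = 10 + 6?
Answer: 0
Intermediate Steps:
S = 16
p = 0 (p = -(2 + 5)*(4*(-4) + 16)/2 = -7*(-16 + 16)/2 = -7*0/2 = -½*0 = 0)
T = 0 (T = (0*((2*(-3 - 1))*6))*23 = (0*((2*(-4))*6))*23 = (0*(-8*6))*23 = (0*(-48))*23 = 0*23 = 0)
-T = -1*0 = 0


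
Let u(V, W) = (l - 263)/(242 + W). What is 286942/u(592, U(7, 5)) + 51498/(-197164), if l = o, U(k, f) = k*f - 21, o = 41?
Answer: -3620779337371/10942602 ≈ -3.3089e+5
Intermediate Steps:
U(k, f) = -21 + f*k (U(k, f) = f*k - 21 = -21 + f*k)
l = 41
u(V, W) = -222/(242 + W) (u(V, W) = (41 - 263)/(242 + W) = -222/(242 + W))
286942/u(592, U(7, 5)) + 51498/(-197164) = 286942/((-222/(242 + (-21 + 5*7)))) + 51498/(-197164) = 286942/((-222/(242 + (-21 + 35)))) + 51498*(-1/197164) = 286942/((-222/(242 + 14))) - 25749/98582 = 286942/((-222/256)) - 25749/98582 = 286942/((-222*1/256)) - 25749/98582 = 286942/(-111/128) - 25749/98582 = 286942*(-128/111) - 25749/98582 = -36728576/111 - 25749/98582 = -3620779337371/10942602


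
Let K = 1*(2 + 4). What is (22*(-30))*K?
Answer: -3960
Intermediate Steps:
K = 6 (K = 1*6 = 6)
(22*(-30))*K = (22*(-30))*6 = -660*6 = -3960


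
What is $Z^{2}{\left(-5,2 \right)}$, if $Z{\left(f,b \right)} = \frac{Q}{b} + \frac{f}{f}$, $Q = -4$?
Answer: $1$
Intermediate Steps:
$Z{\left(f,b \right)} = 1 - \frac{4}{b}$ ($Z{\left(f,b \right)} = - \frac{4}{b} + \frac{f}{f} = - \frac{4}{b} + 1 = 1 - \frac{4}{b}$)
$Z^{2}{\left(-5,2 \right)} = \left(\frac{-4 + 2}{2}\right)^{2} = \left(\frac{1}{2} \left(-2\right)\right)^{2} = \left(-1\right)^{2} = 1$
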